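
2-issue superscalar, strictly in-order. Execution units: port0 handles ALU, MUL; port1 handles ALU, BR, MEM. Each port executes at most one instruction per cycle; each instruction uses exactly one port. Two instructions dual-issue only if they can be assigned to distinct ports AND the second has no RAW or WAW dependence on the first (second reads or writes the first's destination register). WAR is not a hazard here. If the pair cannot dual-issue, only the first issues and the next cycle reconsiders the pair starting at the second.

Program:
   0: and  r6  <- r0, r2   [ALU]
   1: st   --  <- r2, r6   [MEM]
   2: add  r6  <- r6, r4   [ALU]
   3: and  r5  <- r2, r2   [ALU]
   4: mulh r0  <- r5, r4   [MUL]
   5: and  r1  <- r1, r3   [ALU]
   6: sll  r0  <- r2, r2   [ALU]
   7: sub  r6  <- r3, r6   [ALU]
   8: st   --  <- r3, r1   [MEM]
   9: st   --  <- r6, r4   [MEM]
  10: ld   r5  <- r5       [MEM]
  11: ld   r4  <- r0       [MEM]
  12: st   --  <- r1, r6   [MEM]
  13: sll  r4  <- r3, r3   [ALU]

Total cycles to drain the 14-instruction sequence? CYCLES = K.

CYCLES = 10

#0 head=0: and.ALU i0 RAW r6
#1 head=1: st.MEM/add.ALU i1+i2 dual
#2 head=3: and.ALU i3 RAW r5
#3 head=4: mulh.MUL/and.ALU i4+i5 dual
#4 head=6: sll.ALU/sub.ALU i6+i7 dual
#5 head=8: st.MEM i8 no-port MEM/MEM
#6 head=9: st.MEM i9 no-port MEM/MEM
#7 head=10: ld.MEM i10 no-port MEM/MEM
#8 head=11: ld.MEM i11 no-port MEM/MEM
#9 head=12: st.MEM/sll.ALU i12+i13 dual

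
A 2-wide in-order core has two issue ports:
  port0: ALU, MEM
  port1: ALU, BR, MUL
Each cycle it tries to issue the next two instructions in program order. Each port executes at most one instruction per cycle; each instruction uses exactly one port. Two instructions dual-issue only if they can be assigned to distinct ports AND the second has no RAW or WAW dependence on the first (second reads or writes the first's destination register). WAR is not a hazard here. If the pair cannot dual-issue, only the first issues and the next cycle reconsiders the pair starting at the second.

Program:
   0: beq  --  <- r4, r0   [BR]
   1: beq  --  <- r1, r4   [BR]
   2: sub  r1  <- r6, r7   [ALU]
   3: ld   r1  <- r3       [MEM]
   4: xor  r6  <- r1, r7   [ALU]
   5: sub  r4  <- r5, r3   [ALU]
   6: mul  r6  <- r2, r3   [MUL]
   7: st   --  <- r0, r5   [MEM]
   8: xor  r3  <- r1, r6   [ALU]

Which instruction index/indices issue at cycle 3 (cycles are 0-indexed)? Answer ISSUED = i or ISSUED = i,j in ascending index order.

0. beq @i0  | no-port BR/BR
1. beq/sub @i1/i2  | 2-wide
2. ld @i3  | RAW r1
3. xor/sub @i4/i5  | 2-wide
4. mul/st @i6/i7  | 2-wide
5. xor @i8  | tail

ISSUED = 4,5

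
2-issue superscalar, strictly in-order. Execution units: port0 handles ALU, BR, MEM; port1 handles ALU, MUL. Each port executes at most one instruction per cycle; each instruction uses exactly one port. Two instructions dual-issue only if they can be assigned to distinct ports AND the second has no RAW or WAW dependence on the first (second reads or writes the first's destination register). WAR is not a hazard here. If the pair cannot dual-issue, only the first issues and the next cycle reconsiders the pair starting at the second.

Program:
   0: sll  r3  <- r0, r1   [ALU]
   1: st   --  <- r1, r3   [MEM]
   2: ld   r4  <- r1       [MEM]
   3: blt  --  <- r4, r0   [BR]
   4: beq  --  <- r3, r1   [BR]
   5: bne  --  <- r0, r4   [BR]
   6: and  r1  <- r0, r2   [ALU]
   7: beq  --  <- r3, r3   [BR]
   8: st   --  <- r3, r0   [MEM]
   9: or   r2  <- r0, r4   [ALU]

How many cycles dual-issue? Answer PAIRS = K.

#0 head=0: sll i0 RAW r3
#1 head=1: st i1 no-port MEM/MEM
#2 head=2: ld i2 no-port MEM/BR
#3 head=3: blt i3 no-port BR/BR
#4 head=4: beq i4 no-port BR/BR
#5 head=5: bne;and i5+i6 pair
#6 head=7: beq i7 no-port BR/MEM
#7 head=8: st;or i8+i9 pair

PAIRS = 2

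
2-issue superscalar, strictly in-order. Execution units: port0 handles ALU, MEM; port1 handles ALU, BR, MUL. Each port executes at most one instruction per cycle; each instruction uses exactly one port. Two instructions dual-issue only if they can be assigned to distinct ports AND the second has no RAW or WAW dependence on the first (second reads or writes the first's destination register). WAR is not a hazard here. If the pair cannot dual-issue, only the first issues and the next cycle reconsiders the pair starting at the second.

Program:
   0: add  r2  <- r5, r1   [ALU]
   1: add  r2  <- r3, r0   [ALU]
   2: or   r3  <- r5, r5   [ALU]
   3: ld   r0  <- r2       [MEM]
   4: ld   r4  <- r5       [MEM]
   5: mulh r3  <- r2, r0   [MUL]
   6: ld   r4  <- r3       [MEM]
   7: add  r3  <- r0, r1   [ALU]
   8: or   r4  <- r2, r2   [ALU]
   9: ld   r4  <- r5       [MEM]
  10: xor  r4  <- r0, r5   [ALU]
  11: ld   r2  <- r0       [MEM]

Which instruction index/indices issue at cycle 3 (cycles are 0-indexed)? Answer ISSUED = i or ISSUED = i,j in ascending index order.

ISSUED = 4,5

c0: i0 add  WAW r2
c1: i1+i2 add;or  pair
c2: i3 ld  no-port MEM/MEM
c3: i4+i5 ld;mulh  pair
c4: i6+i7 ld;add  pair
c5: i8 or  WAW r4
c6: i9 ld  WAW r4
c7: i10+i11 xor;ld  pair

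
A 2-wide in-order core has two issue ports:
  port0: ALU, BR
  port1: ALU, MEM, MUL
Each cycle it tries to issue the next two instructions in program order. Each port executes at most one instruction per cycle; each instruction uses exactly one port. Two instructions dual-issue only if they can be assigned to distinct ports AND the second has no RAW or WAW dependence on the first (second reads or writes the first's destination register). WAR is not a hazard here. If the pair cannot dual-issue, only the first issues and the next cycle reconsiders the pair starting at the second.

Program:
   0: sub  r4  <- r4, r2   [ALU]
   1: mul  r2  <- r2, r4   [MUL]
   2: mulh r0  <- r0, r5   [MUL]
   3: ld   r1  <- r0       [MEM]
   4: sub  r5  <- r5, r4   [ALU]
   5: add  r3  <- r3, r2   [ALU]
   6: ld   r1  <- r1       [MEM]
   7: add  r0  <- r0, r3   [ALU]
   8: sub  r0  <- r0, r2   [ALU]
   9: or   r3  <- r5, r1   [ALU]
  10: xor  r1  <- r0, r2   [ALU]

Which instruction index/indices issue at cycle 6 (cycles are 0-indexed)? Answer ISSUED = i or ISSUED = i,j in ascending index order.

0. sub @i0  | RAW r4
1. mul @i1  | no-port MUL/MUL
2. mulh @i2  | no-port MUL/MEM
3. ld sub @i3+i4  | 2-wide
4. add ld @i5+i6  | 2-wide
5. add @i7  | RAW+WAW r0
6. sub or @i8+i9  | 2-wide
7. xor @i10  | tail

ISSUED = 8,9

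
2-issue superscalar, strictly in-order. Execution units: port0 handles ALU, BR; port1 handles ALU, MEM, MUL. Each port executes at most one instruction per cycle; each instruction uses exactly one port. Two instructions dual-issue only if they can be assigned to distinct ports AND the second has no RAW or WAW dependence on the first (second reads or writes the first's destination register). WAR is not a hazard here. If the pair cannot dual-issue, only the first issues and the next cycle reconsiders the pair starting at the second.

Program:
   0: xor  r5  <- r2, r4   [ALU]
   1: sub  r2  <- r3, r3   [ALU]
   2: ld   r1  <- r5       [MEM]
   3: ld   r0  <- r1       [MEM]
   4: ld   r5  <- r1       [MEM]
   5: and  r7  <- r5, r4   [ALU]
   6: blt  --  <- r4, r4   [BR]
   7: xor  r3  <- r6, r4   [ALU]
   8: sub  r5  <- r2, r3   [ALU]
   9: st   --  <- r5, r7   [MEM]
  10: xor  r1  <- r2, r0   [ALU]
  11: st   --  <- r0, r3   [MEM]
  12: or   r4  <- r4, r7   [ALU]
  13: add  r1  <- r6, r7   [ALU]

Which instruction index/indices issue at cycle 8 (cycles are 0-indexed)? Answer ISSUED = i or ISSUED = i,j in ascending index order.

0. xor;sub @i0&i1  | pair
1. ld @i2  | no-port MEM/MEM
2. ld @i3  | no-port MEM/MEM
3. ld @i4  | RAW r5
4. and;blt @i5&i6  | pair
5. xor @i7  | RAW r3
6. sub @i8  | RAW r5
7. st;xor @i9&i10  | pair
8. st;or @i11&i12  | pair
9. add @i13  | tail

ISSUED = 11,12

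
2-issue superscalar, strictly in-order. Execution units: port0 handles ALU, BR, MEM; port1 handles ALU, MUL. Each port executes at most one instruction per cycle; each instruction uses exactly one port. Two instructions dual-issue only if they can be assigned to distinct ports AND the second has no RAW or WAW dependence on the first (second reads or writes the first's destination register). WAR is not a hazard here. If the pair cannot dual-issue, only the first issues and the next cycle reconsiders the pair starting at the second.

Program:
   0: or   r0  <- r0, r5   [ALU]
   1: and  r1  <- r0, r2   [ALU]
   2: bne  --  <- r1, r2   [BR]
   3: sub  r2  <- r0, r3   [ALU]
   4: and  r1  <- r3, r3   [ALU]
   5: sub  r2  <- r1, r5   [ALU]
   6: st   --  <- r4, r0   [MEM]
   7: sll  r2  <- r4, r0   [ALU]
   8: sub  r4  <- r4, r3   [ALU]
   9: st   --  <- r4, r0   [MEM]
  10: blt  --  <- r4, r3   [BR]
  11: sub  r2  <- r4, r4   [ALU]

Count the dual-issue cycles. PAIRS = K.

PAIRS = 4

0. or.ALU @i0  | RAW r0
1. and.ALU @i1  | RAW r1
2. bne.BR/sub.ALU @i2&i3  | pair
3. and.ALU @i4  | RAW r1
4. sub.ALU/st.MEM @i5&i6  | pair
5. sll.ALU/sub.ALU @i7&i8  | pair
6. st.MEM @i9  | no-port MEM/BR
7. blt.BR/sub.ALU @i10&i11  | pair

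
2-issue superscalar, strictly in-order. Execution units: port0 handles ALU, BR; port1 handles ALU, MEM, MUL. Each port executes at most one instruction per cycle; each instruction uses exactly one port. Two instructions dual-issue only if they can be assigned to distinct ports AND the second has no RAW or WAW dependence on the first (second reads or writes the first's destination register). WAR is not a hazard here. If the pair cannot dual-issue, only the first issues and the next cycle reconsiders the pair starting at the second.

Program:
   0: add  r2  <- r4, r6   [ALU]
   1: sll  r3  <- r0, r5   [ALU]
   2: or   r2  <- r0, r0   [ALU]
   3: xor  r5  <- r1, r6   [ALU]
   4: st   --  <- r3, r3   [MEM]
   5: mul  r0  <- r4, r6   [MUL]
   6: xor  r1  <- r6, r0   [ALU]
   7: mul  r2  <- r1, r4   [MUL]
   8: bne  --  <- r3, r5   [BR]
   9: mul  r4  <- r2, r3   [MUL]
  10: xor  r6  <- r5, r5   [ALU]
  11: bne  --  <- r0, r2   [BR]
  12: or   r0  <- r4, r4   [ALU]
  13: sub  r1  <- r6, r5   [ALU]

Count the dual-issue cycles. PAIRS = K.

#0 head=0: add.ALU;sll.ALU i0&i1 2-wide
#1 head=2: or.ALU;xor.ALU i2&i3 2-wide
#2 head=4: st.MEM i4 no-port MEM/MUL
#3 head=5: mul.MUL i5 RAW r0
#4 head=6: xor.ALU i6 RAW r1
#5 head=7: mul.MUL;bne.BR i7&i8 2-wide
#6 head=9: mul.MUL;xor.ALU i9&i10 2-wide
#7 head=11: bne.BR;or.ALU i11&i12 2-wide
#8 head=13: sub.ALU i13 tail

PAIRS = 5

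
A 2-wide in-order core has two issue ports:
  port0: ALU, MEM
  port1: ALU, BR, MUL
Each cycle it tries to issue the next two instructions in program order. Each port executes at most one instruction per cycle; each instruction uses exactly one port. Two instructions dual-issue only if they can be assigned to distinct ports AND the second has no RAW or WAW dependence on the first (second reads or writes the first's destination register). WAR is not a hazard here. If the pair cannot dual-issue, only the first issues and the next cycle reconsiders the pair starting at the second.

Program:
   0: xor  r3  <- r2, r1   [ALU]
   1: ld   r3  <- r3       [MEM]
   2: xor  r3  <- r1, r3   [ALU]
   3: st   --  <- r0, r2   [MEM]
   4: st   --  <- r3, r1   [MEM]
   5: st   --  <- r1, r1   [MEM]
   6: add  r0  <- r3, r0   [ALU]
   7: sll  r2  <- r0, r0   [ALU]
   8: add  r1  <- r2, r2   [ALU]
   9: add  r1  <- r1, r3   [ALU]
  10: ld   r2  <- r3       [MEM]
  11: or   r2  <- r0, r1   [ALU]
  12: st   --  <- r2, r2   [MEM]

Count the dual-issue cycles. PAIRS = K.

#0 head=0: xor.ALU i0 RAW+WAW r3
#1 head=1: ld.MEM i1 RAW+WAW r3
#2 head=2: xor.ALU;st.MEM i2,i3 pair
#3 head=4: st.MEM i4 no-port MEM/MEM
#4 head=5: st.MEM;add.ALU i5,i6 pair
#5 head=7: sll.ALU i7 RAW r2
#6 head=8: add.ALU i8 RAW+WAW r1
#7 head=9: add.ALU;ld.MEM i9,i10 pair
#8 head=11: or.ALU i11 RAW r2
#9 head=12: st.MEM i12 tail

PAIRS = 3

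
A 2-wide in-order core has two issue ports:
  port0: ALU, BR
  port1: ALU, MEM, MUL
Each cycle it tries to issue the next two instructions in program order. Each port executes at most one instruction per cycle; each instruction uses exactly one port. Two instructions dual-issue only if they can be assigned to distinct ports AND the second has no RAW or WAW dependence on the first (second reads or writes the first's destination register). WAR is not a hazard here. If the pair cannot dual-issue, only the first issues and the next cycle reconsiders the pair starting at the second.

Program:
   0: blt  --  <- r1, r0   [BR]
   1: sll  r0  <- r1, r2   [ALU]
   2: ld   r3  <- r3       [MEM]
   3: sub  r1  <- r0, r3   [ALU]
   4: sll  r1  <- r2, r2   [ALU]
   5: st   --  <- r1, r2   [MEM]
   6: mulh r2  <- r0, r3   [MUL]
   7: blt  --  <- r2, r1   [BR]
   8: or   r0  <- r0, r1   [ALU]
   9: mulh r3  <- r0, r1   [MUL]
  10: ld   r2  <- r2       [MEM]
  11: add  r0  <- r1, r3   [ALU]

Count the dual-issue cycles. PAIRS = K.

PAIRS = 3

[0] i0+i1  blt+sll  -- 2-wide
[1] i2  ld  -- RAW r3
[2] i3  sub  -- WAW r1
[3] i4  sll  -- RAW r1
[4] i5  st  -- no-port MEM/MUL
[5] i6  mulh  -- RAW r2
[6] i7+i8  blt+or  -- 2-wide
[7] i9  mulh  -- no-port MUL/MEM
[8] i10+i11  ld+add  -- 2-wide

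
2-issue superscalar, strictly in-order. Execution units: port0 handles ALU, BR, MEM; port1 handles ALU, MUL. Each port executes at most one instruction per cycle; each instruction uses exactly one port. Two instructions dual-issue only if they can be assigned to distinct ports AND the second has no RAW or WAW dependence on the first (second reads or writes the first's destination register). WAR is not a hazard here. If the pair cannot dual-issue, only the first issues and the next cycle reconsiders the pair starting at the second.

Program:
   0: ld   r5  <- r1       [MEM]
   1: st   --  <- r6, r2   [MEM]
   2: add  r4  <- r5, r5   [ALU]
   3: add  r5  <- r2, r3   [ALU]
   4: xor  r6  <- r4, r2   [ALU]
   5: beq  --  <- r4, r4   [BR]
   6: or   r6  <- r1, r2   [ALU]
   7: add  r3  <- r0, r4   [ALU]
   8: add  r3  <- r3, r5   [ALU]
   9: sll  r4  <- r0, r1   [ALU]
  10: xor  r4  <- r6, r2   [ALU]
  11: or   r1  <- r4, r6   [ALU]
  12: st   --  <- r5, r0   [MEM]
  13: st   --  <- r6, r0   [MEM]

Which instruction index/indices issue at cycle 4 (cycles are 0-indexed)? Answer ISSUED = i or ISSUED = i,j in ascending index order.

0. ld.MEM @i0  | no-port MEM/MEM
1. st.MEM+add.ALU @i1&i2  | pair
2. add.ALU+xor.ALU @i3&i4  | pair
3. beq.BR+or.ALU @i5&i6  | pair
4. add.ALU @i7  | RAW+WAW r3
5. add.ALU+sll.ALU @i8&i9  | pair
6. xor.ALU @i10  | RAW r4
7. or.ALU+st.MEM @i11&i12  | pair
8. st.MEM @i13  | tail

ISSUED = 7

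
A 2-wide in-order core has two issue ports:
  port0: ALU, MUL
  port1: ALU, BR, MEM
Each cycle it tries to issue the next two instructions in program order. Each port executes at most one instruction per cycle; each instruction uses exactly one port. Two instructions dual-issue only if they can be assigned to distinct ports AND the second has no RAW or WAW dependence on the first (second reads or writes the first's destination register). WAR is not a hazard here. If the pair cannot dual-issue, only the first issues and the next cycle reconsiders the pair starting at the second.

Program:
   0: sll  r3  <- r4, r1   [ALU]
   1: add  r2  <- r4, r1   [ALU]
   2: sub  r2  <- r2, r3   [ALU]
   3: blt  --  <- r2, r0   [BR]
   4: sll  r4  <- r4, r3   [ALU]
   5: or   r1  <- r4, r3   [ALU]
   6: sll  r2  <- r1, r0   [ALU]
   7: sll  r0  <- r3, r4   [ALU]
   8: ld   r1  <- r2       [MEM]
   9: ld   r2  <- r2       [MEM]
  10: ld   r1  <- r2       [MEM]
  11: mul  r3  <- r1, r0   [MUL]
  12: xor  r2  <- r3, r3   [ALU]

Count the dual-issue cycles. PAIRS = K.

PAIRS = 3

  cy0 -> i0+i1 (sll.ALU add.ALU) dual
  cy1 -> i2 (sub.ALU) RAW r2
  cy2 -> i3+i4 (blt.BR sll.ALU) dual
  cy3 -> i5 (or.ALU) RAW r1
  cy4 -> i6+i7 (sll.ALU sll.ALU) dual
  cy5 -> i8 (ld.MEM) no-port MEM/MEM
  cy6 -> i9 (ld.MEM) no-port MEM/MEM
  cy7 -> i10 (ld.MEM) RAW r1
  cy8 -> i11 (mul.MUL) RAW r3
  cy9 -> i12 (xor.ALU) tail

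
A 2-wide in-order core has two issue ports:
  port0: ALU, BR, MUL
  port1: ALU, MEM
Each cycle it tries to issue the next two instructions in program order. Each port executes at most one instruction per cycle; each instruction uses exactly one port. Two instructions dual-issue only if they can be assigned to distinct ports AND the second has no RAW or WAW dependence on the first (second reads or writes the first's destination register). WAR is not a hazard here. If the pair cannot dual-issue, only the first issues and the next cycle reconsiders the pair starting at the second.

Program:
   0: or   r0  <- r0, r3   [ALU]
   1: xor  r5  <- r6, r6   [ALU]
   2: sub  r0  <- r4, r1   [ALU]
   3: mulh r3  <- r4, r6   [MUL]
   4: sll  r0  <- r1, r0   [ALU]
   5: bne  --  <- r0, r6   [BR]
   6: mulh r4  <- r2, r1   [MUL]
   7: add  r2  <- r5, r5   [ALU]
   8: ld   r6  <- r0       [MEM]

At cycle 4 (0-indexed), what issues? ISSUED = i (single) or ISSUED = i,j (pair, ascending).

ISSUED = 6,7

[0] i0+i1  or.ALU+xor.ALU  -- dual
[1] i2+i3  sub.ALU+mulh.MUL  -- dual
[2] i4  sll.ALU  -- RAW r0
[3] i5  bne.BR  -- no-port BR/MUL
[4] i6+i7  mulh.MUL+add.ALU  -- dual
[5] i8  ld.MEM  -- tail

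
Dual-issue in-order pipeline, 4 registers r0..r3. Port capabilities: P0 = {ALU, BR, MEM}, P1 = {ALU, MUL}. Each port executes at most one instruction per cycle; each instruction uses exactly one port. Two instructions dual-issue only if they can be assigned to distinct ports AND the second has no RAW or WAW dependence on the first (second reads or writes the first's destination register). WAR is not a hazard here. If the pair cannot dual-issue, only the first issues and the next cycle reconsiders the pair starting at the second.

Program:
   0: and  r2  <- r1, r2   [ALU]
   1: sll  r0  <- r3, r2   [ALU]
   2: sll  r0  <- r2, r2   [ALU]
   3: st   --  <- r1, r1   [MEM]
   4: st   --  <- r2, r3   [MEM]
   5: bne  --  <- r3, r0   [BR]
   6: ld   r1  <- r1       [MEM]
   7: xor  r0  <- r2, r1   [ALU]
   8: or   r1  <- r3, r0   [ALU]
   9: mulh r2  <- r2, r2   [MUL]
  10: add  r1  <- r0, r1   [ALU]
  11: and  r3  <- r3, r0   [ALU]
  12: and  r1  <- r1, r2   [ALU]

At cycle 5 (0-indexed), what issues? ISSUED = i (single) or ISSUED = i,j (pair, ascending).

0. and.ALU @i0  | RAW r2
1. sll.ALU @i1  | WAW r0
2. sll.ALU st.MEM @i2&i3  | dual
3. st.MEM @i4  | no-port MEM/BR
4. bne.BR @i5  | no-port BR/MEM
5. ld.MEM @i6  | RAW r1
6. xor.ALU @i7  | RAW r0
7. or.ALU mulh.MUL @i8&i9  | dual
8. add.ALU and.ALU @i10&i11  | dual
9. and.ALU @i12  | tail

ISSUED = 6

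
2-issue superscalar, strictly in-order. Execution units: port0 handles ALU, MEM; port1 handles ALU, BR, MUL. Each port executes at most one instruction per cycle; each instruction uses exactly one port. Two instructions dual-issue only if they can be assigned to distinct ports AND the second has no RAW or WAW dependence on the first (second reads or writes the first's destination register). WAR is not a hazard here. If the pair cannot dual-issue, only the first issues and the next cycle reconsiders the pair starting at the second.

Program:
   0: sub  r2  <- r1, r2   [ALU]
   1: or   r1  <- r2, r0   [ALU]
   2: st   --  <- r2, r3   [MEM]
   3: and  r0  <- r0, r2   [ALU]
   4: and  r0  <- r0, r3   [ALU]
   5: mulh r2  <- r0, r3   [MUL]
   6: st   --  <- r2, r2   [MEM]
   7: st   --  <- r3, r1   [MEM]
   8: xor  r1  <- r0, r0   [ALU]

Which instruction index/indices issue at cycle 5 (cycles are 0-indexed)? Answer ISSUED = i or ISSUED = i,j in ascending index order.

ISSUED = 6

0. sub.ALU @i0  | RAW r2
1. or.ALU;st.MEM @i1,i2  | 2-wide
2. and.ALU @i3  | RAW+WAW r0
3. and.ALU @i4  | RAW r0
4. mulh.MUL @i5  | RAW r2
5. st.MEM @i6  | no-port MEM/MEM
6. st.MEM;xor.ALU @i7,i8  | 2-wide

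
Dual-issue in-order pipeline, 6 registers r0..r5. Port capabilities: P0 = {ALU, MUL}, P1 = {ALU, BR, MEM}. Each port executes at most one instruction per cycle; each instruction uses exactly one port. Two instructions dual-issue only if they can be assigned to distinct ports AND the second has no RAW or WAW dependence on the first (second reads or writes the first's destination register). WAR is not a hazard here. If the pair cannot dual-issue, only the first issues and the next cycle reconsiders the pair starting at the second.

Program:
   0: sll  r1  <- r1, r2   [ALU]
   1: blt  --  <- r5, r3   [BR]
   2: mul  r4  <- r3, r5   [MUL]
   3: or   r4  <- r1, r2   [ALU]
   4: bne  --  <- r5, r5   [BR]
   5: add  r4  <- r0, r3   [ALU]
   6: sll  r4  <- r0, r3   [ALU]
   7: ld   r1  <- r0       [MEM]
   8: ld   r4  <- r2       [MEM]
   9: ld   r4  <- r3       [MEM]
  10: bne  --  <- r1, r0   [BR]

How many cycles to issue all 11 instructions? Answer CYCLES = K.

CYCLES = 8

c0: i0+i1 sll.ALU/blt.BR  2-wide
c1: i2 mul.MUL  WAW r4
c2: i3+i4 or.ALU/bne.BR  2-wide
c3: i5 add.ALU  WAW r4
c4: i6+i7 sll.ALU/ld.MEM  2-wide
c5: i8 ld.MEM  no-port MEM/MEM
c6: i9 ld.MEM  no-port MEM/BR
c7: i10 bne.BR  tail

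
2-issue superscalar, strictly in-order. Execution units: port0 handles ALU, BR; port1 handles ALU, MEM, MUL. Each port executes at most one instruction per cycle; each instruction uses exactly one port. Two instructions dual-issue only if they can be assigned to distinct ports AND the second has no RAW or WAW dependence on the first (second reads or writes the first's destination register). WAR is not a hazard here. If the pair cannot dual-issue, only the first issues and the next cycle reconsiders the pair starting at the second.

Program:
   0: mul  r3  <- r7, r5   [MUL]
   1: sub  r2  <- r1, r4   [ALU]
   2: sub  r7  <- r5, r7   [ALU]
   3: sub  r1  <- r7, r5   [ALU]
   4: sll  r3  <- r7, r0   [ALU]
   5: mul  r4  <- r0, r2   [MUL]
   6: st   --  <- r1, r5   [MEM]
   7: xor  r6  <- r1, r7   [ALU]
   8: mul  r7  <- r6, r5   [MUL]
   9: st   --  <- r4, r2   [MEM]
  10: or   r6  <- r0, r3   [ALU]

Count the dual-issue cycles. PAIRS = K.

c0: i0+i1 mul;sub  2-wide
c1: i2 sub  RAW r7
c2: i3+i4 sub;sll  2-wide
c3: i5 mul  no-port MUL/MEM
c4: i6+i7 st;xor  2-wide
c5: i8 mul  no-port MUL/MEM
c6: i9+i10 st;or  2-wide

PAIRS = 4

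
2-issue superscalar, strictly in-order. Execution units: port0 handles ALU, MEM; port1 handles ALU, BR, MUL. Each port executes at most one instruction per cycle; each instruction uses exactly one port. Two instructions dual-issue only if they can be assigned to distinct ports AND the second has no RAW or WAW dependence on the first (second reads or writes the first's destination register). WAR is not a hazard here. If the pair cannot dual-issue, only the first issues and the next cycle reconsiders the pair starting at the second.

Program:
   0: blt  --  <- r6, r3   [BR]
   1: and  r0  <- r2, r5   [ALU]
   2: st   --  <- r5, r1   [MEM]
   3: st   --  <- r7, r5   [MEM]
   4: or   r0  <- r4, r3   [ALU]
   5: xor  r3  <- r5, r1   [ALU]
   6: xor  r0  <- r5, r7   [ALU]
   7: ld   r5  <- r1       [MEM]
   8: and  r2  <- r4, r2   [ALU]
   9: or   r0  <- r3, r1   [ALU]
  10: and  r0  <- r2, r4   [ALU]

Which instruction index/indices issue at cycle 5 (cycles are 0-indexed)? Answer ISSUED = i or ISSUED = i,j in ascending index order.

ISSUED = 9

#0 head=0: blt.BR/and.ALU i0+i1 2-wide
#1 head=2: st.MEM i2 no-port MEM/MEM
#2 head=3: st.MEM/or.ALU i3+i4 2-wide
#3 head=5: xor.ALU/xor.ALU i5+i6 2-wide
#4 head=7: ld.MEM/and.ALU i7+i8 2-wide
#5 head=9: or.ALU i9 WAW r0
#6 head=10: and.ALU i10 tail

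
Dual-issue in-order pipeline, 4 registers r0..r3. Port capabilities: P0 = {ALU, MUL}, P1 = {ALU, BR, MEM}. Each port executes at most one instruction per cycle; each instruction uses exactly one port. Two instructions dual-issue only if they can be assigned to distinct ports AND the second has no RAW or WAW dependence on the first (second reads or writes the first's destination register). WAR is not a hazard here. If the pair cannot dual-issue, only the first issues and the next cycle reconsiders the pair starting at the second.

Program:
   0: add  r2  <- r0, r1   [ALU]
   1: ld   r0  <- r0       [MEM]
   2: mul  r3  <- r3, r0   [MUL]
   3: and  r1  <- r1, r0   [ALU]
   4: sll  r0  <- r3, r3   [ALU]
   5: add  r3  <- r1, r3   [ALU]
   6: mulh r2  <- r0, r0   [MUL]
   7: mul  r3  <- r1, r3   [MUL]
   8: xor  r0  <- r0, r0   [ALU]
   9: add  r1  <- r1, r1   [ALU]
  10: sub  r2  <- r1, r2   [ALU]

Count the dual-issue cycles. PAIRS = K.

t=0 i0/i1:add+ld ; dual
t=1 i2/i3:mul+and ; dual
t=2 i4/i5:sll+add ; dual
t=3 i6:mulh ; no-port MUL/MUL
t=4 i7/i8:mul+xor ; dual
t=5 i9:add ; RAW r1
t=6 i10:sub ; tail

PAIRS = 4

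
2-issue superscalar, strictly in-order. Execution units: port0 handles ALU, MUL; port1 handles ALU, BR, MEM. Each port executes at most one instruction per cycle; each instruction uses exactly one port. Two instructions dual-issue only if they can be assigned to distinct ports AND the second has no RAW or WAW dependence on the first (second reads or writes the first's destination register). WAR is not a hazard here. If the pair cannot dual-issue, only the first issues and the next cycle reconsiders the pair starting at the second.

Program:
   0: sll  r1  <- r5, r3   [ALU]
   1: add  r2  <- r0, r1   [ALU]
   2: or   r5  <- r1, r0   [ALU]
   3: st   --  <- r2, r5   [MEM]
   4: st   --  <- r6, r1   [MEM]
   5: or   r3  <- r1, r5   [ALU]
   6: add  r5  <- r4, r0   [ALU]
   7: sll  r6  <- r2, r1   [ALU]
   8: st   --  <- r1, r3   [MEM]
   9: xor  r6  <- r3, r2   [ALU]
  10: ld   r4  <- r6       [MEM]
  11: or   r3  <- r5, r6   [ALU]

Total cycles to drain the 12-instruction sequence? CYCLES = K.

CYCLES = 7

[0] i0  sll.ALU  -- RAW r1
[1] i1+i2  add.ALU+or.ALU  -- dual
[2] i3  st.MEM  -- no-port MEM/MEM
[3] i4+i5  st.MEM+or.ALU  -- dual
[4] i6+i7  add.ALU+sll.ALU  -- dual
[5] i8+i9  st.MEM+xor.ALU  -- dual
[6] i10+i11  ld.MEM+or.ALU  -- dual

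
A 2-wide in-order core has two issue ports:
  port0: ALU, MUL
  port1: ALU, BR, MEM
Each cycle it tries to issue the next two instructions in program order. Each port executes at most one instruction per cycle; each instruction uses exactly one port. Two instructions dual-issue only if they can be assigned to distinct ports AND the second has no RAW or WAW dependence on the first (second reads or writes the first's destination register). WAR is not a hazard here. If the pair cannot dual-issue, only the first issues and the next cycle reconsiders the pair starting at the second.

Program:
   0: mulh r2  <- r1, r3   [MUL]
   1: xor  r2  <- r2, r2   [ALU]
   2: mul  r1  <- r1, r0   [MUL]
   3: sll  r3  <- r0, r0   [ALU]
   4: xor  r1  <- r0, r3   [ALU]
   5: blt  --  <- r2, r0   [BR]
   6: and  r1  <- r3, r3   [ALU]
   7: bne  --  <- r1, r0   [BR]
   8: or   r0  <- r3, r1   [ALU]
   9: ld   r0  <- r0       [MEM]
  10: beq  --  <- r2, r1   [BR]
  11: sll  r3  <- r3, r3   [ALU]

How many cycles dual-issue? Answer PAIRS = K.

PAIRS = 4

  cy0 -> i0 (mulh.MUL) RAW+WAW r2
  cy1 -> i1,i2 (xor.ALU mul.MUL) pair
  cy2 -> i3 (sll.ALU) RAW r3
  cy3 -> i4,i5 (xor.ALU blt.BR) pair
  cy4 -> i6 (and.ALU) RAW r1
  cy5 -> i7,i8 (bne.BR or.ALU) pair
  cy6 -> i9 (ld.MEM) no-port MEM/BR
  cy7 -> i10,i11 (beq.BR sll.ALU) pair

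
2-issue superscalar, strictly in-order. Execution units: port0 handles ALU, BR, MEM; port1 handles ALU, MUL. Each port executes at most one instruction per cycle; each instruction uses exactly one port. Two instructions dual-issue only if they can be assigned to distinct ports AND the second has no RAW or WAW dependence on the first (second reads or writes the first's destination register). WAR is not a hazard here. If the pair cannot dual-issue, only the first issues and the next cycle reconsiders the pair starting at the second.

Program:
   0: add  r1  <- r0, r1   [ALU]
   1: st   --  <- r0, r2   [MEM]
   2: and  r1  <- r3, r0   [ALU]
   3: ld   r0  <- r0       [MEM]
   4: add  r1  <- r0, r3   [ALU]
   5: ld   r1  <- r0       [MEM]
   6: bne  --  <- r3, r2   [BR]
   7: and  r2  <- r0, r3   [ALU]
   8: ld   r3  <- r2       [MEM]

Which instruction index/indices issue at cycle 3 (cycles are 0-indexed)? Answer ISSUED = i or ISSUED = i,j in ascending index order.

ISSUED = 5

0. add.ALU/st.MEM @i0,i1  | 2-wide
1. and.ALU/ld.MEM @i2,i3  | 2-wide
2. add.ALU @i4  | WAW r1
3. ld.MEM @i5  | no-port MEM/BR
4. bne.BR/and.ALU @i6,i7  | 2-wide
5. ld.MEM @i8  | tail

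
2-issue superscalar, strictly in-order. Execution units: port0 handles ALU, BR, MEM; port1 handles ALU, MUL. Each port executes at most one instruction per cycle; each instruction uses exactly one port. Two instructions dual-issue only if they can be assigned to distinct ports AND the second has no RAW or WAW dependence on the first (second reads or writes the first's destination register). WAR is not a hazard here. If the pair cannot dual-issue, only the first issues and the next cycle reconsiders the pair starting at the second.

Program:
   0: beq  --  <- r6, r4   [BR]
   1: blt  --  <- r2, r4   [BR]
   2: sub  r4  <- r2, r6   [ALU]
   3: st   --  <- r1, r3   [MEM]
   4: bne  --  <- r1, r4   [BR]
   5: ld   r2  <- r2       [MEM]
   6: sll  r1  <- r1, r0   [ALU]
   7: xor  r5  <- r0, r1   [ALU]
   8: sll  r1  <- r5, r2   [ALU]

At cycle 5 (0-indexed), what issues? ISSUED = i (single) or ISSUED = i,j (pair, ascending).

#0 head=0: beq.BR i0 no-port BR/BR
#1 head=1: blt.BR sub.ALU i1+i2 dual
#2 head=3: st.MEM i3 no-port MEM/BR
#3 head=4: bne.BR i4 no-port BR/MEM
#4 head=5: ld.MEM sll.ALU i5+i6 dual
#5 head=7: xor.ALU i7 RAW r5
#6 head=8: sll.ALU i8 tail

ISSUED = 7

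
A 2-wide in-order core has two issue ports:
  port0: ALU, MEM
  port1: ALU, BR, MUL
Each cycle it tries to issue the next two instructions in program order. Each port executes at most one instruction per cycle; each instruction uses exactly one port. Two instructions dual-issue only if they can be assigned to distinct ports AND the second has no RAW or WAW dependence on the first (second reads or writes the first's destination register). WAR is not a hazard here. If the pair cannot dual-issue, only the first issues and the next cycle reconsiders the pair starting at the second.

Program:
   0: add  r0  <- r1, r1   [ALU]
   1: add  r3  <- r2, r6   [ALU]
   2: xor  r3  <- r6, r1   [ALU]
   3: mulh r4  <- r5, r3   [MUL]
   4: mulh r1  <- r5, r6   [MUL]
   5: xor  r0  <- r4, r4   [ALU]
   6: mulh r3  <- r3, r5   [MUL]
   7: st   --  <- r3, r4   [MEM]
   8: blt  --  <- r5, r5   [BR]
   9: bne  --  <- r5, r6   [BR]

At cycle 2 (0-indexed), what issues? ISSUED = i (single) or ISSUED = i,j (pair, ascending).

ISSUED = 3

t=0 i0,i1:add.ALU/add.ALU ; 2-wide
t=1 i2:xor.ALU ; RAW r3
t=2 i3:mulh.MUL ; no-port MUL/MUL
t=3 i4,i5:mulh.MUL/xor.ALU ; 2-wide
t=4 i6:mulh.MUL ; RAW r3
t=5 i7,i8:st.MEM/blt.BR ; 2-wide
t=6 i9:bne.BR ; tail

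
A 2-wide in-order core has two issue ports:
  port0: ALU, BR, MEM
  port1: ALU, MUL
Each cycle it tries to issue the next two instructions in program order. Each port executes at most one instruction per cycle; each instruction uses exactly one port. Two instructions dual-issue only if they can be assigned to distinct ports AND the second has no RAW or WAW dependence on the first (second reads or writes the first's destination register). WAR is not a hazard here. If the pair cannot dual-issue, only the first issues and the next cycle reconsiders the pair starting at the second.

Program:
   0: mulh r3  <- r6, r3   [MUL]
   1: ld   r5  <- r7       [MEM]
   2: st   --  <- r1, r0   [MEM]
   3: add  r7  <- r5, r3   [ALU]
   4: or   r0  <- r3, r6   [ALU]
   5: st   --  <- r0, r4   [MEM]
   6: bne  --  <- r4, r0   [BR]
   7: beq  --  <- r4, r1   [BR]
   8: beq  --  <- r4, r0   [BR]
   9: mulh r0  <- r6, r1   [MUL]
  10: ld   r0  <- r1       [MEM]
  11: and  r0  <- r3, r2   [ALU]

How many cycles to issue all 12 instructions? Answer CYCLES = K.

CYCLES = 9

  cy0 -> i0/i1 (mulh.MUL/ld.MEM) pair
  cy1 -> i2/i3 (st.MEM/add.ALU) pair
  cy2 -> i4 (or.ALU) RAW r0
  cy3 -> i5 (st.MEM) no-port MEM/BR
  cy4 -> i6 (bne.BR) no-port BR/BR
  cy5 -> i7 (beq.BR) no-port BR/BR
  cy6 -> i8/i9 (beq.BR/mulh.MUL) pair
  cy7 -> i10 (ld.MEM) WAW r0
  cy8 -> i11 (and.ALU) tail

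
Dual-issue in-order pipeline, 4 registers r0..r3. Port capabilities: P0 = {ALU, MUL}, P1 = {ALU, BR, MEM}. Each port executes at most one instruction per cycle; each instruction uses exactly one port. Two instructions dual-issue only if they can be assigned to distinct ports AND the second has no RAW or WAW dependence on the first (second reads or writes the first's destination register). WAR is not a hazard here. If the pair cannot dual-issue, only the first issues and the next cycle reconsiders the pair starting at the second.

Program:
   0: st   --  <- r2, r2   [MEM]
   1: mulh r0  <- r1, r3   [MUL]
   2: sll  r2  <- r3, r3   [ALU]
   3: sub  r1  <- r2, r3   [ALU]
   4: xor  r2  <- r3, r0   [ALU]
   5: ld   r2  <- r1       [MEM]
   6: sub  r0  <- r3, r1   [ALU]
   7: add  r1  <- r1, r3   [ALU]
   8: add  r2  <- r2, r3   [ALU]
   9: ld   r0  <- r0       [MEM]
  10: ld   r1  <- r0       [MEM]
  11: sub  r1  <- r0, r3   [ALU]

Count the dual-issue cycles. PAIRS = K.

PAIRS = 4

#0 head=0: st.MEM mulh.MUL i0/i1 pair
#1 head=2: sll.ALU i2 RAW r2
#2 head=3: sub.ALU xor.ALU i3/i4 pair
#3 head=5: ld.MEM sub.ALU i5/i6 pair
#4 head=7: add.ALU add.ALU i7/i8 pair
#5 head=9: ld.MEM i9 no-port MEM/MEM
#6 head=10: ld.MEM i10 WAW r1
#7 head=11: sub.ALU i11 tail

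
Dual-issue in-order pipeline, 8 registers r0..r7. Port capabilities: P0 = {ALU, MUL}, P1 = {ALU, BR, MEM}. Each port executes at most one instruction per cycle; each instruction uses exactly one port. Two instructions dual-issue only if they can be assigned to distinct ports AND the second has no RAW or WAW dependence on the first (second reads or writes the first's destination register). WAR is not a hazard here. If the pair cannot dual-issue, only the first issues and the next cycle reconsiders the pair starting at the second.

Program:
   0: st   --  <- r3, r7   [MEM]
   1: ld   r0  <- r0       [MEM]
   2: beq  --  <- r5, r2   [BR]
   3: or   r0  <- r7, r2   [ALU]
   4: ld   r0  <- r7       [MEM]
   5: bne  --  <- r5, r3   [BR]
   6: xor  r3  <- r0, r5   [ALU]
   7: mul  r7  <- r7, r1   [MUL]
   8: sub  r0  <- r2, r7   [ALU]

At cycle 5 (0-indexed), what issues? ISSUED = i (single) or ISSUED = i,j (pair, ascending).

ISSUED = 7

#0 head=0: st i0 no-port MEM/MEM
#1 head=1: ld i1 no-port MEM/BR
#2 head=2: beq/or i2+i3 2-wide
#3 head=4: ld i4 no-port MEM/BR
#4 head=5: bne/xor i5+i6 2-wide
#5 head=7: mul i7 RAW r7
#6 head=8: sub i8 tail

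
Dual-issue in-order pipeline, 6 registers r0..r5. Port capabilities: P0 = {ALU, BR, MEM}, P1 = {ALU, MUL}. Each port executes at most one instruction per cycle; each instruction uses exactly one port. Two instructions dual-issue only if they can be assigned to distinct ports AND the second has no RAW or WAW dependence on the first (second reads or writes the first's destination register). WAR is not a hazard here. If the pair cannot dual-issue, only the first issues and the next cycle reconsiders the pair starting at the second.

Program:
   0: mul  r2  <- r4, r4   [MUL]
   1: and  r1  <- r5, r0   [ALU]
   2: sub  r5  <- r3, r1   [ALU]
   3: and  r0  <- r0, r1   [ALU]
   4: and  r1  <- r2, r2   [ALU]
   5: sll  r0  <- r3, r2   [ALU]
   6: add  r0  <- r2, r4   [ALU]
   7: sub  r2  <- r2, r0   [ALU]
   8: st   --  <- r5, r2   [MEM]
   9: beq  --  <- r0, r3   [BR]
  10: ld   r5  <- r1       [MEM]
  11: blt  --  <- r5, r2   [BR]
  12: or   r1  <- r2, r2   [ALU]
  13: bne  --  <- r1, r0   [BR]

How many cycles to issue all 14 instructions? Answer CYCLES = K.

c0: i0+i1 mul/and  pair
c1: i2+i3 sub/and  pair
c2: i4+i5 and/sll  pair
c3: i6 add  RAW r0
c4: i7 sub  RAW r2
c5: i8 st  no-port MEM/BR
c6: i9 beq  no-port BR/MEM
c7: i10 ld  no-port MEM/BR
c8: i11+i12 blt/or  pair
c9: i13 bne  tail

CYCLES = 10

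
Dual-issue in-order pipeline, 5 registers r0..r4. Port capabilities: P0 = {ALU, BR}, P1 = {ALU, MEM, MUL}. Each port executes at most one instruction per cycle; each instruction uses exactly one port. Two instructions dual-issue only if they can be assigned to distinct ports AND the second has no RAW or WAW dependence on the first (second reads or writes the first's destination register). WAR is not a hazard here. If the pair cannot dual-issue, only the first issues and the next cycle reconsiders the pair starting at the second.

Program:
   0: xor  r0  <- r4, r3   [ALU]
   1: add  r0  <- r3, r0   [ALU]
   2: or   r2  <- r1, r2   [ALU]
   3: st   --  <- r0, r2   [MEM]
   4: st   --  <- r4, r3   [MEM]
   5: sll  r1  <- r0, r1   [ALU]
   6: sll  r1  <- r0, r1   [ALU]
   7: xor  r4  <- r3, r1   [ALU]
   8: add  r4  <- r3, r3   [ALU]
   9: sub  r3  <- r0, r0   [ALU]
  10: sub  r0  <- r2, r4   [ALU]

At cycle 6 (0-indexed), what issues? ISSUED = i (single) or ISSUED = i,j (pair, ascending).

t=0 i0:xor ; RAW+WAW r0
t=1 i1,i2:add;or ; dual
t=2 i3:st ; no-port MEM/MEM
t=3 i4,i5:st;sll ; dual
t=4 i6:sll ; RAW r1
t=5 i7:xor ; WAW r4
t=6 i8,i9:add;sub ; dual
t=7 i10:sub ; tail

ISSUED = 8,9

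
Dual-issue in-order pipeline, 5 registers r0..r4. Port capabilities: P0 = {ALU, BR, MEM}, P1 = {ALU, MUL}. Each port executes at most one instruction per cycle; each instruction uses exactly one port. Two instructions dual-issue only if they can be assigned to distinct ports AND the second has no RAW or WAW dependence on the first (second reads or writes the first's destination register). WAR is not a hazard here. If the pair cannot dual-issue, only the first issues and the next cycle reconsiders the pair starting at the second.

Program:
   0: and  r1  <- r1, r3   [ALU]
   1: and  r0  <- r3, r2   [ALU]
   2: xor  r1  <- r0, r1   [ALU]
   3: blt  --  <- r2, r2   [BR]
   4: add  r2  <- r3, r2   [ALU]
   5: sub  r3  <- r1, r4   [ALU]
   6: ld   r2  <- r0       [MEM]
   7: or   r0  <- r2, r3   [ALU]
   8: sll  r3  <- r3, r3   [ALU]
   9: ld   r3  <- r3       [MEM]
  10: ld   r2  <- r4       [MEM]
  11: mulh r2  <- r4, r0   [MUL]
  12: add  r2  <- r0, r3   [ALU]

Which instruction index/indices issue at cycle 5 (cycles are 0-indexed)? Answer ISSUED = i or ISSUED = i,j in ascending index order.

ISSUED = 9

[0] i0/i1  and;and  -- 2-wide
[1] i2/i3  xor;blt  -- 2-wide
[2] i4/i5  add;sub  -- 2-wide
[3] i6  ld  -- RAW r2
[4] i7/i8  or;sll  -- 2-wide
[5] i9  ld  -- no-port MEM/MEM
[6] i10  ld  -- WAW r2
[7] i11  mulh  -- WAW r2
[8] i12  add  -- tail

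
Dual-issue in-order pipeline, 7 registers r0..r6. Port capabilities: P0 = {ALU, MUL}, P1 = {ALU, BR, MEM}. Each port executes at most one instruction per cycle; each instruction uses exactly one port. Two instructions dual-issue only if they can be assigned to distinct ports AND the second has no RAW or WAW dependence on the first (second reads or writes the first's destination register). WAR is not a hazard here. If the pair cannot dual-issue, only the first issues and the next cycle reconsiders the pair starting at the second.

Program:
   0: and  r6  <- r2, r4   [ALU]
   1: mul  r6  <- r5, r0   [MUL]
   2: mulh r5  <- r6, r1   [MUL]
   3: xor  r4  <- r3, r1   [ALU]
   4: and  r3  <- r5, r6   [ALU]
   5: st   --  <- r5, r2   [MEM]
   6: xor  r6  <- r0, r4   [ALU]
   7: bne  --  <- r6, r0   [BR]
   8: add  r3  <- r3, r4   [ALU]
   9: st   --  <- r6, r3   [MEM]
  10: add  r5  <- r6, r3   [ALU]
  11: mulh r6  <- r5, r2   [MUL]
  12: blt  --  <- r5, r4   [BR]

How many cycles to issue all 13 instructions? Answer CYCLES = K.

t=0 i0:and ; WAW r6
t=1 i1:mul ; no-port MUL/MUL
t=2 i2/i3:mulh+xor ; dual
t=3 i4/i5:and+st ; dual
t=4 i6:xor ; RAW r6
t=5 i7/i8:bne+add ; dual
t=6 i9/i10:st+add ; dual
t=7 i11/i12:mulh+blt ; dual

CYCLES = 8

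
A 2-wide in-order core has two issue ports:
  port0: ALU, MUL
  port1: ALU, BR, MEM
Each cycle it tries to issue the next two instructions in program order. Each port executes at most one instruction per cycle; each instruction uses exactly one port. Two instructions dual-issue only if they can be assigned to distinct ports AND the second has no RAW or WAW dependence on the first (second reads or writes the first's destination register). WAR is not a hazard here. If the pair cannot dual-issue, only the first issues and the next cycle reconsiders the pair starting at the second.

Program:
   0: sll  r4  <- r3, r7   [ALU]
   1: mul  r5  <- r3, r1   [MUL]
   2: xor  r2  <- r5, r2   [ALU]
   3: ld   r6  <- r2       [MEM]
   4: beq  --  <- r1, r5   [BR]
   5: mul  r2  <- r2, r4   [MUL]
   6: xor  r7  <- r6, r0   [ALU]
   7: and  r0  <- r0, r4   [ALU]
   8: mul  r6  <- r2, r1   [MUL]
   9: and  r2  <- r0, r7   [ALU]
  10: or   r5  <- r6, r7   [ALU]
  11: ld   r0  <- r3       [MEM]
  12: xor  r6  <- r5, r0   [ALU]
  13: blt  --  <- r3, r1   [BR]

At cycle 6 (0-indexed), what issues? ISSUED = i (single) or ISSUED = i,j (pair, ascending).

ISSUED = 10,11

#0 head=0: sll.ALU;mul.MUL i0+i1 pair
#1 head=2: xor.ALU i2 RAW r2
#2 head=3: ld.MEM i3 no-port MEM/BR
#3 head=4: beq.BR;mul.MUL i4+i5 pair
#4 head=6: xor.ALU;and.ALU i6+i7 pair
#5 head=8: mul.MUL;and.ALU i8+i9 pair
#6 head=10: or.ALU;ld.MEM i10+i11 pair
#7 head=12: xor.ALU;blt.BR i12+i13 pair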